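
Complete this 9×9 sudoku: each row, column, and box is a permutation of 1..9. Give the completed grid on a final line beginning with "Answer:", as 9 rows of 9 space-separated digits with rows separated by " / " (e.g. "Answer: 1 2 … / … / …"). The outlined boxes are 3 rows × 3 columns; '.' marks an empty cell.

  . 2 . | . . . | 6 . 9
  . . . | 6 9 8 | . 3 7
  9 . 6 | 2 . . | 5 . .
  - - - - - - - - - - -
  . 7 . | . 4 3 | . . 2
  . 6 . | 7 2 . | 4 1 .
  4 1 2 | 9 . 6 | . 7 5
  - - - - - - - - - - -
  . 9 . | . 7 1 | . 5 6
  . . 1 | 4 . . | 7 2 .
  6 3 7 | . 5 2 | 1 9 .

Step 1. [r1c1∈{1,3,5,7,8}] in col 1, 7 fits only at r1c1. So r1c1=7.
Step 2. [r1c3∈{3,4,5,8}] in box 1, 3 fits only at r1c3. So r1c3=3.
Step 3. [r3c2∈{4,8}] r3c2 is the only open cell in box 1 admitting 8, so r3c2=8.
Step 4. [r9c4∈{8}] r9c4 has the single candidate 8, so r9c4=8.
Step 5. [r5c6∈{5}] nothing but 5 survives at r5c6 ⇒ r5c6=5.
Step 6. [r6c7∈{3,8}] r6c7 is the only open cell in row 6 admitting 3 ⇒ r6c7=3.
Step 7. [r5c9∈{8}] r5c9 is down to just 8 ⇒ r5c9=8.
Step 8. [r8c1∈{5,8}] row 8 places 8 nowhere but r8c1, so r8c1=8.
Step 9. [r3c8∈{4}] r3c8's peers cover all but 4, so r3c8=4.
Step 10. [r4c1∈{5}] r4c1 is down to just 5, so r4c1=5.
Step 11. [r2c3∈{4,5}] across col 3, 5 lands solely at r2c3. So r2c3=5.
Step 12. [r1c5∈{1}] nothing but 1 survives at r1c5, so r1c5=1.
Step 13. [r7c4∈{3}] only 3 remains possible at r7c4 ⇒ r7c4=3.
Step 14. [r4c3∈{8,9}] across row 4, 8 lands solely at r4c3, so r4c3=8.
Step 15. [r7c7∈{8}] r7c7 has the single candidate 8, so r7c7=8.
Step 16. [r5c1∈{3}] r5c1's peers cover all but 3, so r5c1=3.
Step 17. [r9c9∈{4}] nothing but 4 survives at r9c9 ⇒ r9c9=4.
Step 18. [r2c7∈{2}] r2c7 is down to just 2, so r2c7=2.
Step 19. [r2c2∈{4}] r2c2 is down to just 4, so r2c2=4.
Step 20. [r1c4∈{5}] only 5 remains possible at r1c4, so r1c4=5.
Step 21. [r5c3∈{9}] nothing but 9 survives at r5c3. So r5c3=9.
Step 22. [r8c5∈{6}] r8c5 is down to just 6. So r8c5=6.
Step 23. [r1c6∈{4}] only 4 remains possible at r1c6, so r1c6=4.
Step 24. [r8c2∈{5}] r8c2's peers cover all but 5 ⇒ r8c2=5.
Step 25. [r8c9∈{3}] only 3 remains possible at r8c9, so r8c9=3.
Step 26. [r4c8∈{6}] nothing but 6 survives at r4c8 ⇒ r4c8=6.
Step 27. [r7c1∈{2}] r7c1 is down to just 2, so r7c1=2.
Step 28. [r3c9∈{1}] r3c9 is down to just 1. So r3c9=1.
Step 29. [r3c5∈{3}] nothing but 3 survives at r3c5. So r3c5=3.
Step 30. [r3c6∈{7}] nothing but 7 survives at r3c6 ⇒ r3c6=7.
Step 31. [r8c6∈{9}] r8c6 is down to just 9. So r8c6=9.
Step 32. [r7c3∈{4}] r7c3 has the single candidate 4 ⇒ r7c3=4.
Step 33. [r6c5∈{8}] r6c5 has the single candidate 8. So r6c5=8.
Step 34. [r1c8∈{8}] r1c8 has the single candidate 8 ⇒ r1c8=8.
Step 35. [r4c7∈{9}] r4c7 has the single candidate 9 ⇒ r4c7=9.
Step 36. [r4c4∈{1}] only 1 remains possible at r4c4, so r4c4=1.
Step 37. [r2c1∈{1}] r2c1 is down to just 1, so r2c1=1.

Answer: 7 2 3 5 1 4 6 8 9 / 1 4 5 6 9 8 2 3 7 / 9 8 6 2 3 7 5 4 1 / 5 7 8 1 4 3 9 6 2 / 3 6 9 7 2 5 4 1 8 / 4 1 2 9 8 6 3 7 5 / 2 9 4 3 7 1 8 5 6 / 8 5 1 4 6 9 7 2 3 / 6 3 7 8 5 2 1 9 4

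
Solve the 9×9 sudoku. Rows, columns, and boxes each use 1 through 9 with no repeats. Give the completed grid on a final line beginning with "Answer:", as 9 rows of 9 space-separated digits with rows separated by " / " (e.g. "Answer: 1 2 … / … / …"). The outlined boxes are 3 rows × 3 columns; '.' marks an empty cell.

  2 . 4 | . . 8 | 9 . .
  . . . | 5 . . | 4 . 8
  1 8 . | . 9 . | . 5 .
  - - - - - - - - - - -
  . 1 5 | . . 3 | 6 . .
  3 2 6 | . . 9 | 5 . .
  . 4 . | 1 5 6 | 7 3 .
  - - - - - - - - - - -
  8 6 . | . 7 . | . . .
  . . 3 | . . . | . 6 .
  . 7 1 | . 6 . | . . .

Step 1. [r8c9∈{1,2,4,5,7,9}] across row 8, 7 lands solely at r8c9. So r8c9=7.
Step 2. [r6c1∈{9}] r6c1 has the single candidate 9. So r6c1=9.
Step 3. [r7c3∈{2,9}] r7c3 is the only open cell in col 3 admitting 2. So r7c3=2.
Step 4. [r5c4∈{4,7,8}] r5c4 is the only open cell in row 5 admitting 7, so r5c4=7.
Step 5. [r6c9∈{2}] only 2 remains possible at r6c9 ⇒ r6c9=2.
Step 6. [r3c3∈{7}] r3c3 has the single candidate 7, so r3c3=7.
Step 7. [r2c6∈{1,2,7}] r2c6 is the only open cell in col 6 admitting 7 ⇒ r2c6=7.
Step 8. [r8c2∈{5,9}] r8c2 is the only open cell in box 7 admitting 9. So r8c2=9.
Step 9. [r2c2∈{3}] only 3 remains possible at r2c2, so r2c2=3.
Step 10. [r1c5∈{1,3}] in col 5, 3 fits only at r1c5, so r1c5=3.
Step 11. [r2c5∈{1,2}] 1 has one home in box 2: r2c5, so r2c5=1.
Step 12. [r2c8∈{2}] r2c8's peers cover all but 2, so r2c8=2.
Step 13. [r3c7∈{3}] nothing but 3 survives at r3c7. So r3c7=3.
Step 14. [r7c7∈{1}] r7c7 has the single candidate 1 ⇒ r7c7=1.
Step 15. [r8c6∈{1,2,4,5}] row 8 places 1 nowhere but r8c6. So r8c6=1.
Step 16. [r8c1∈{4,5}] across row 8, 5 lands solely at r8c1, so r8c1=5.
Step 17. [r9c1∈{4}] r9c1 is down to just 4. So r9c1=4.
Step 18. [r3c9∈{6}] r3c9's peers cover all but 6 ⇒ r3c9=6.
Step 19. [r1c9∈{1}] only 1 remains possible at r1c9 ⇒ r1c9=1.
Step 20. [r5c9∈{4}] nothing but 4 survives at r5c9. So r5c9=4.
Step 21. [r5c5∈{8}] r5c5 is down to just 8 ⇒ r5c5=8.
Step 22. [r4c9∈{9}] r4c9 is down to just 9 ⇒ r4c9=9.
Step 23. [r7c8∈{4,9}] 4 has one home in col 8: r7c8. So r7c8=4.
Step 24. [r7c6∈{5}] r7c6 has the single candidate 5. So r7c6=5.
Step 25. [r9c6∈{2}] only 2 remains possible at r9c6. So r9c6=2.
Step 26. [r9c7∈{8}] r9c7's peers cover all but 8 ⇒ r9c7=8.
Step 27. [r4c5∈{2,4}] in col 5, 2 fits only at r4c5 ⇒ r4c5=2.
Step 28. [r7c9∈{3}] nothing but 3 survives at r7c9, so r7c9=3.
Step 29. [r4c4∈{4}] nothing but 4 survives at r4c4 ⇒ r4c4=4.
Step 30. [r7c4∈{9}] r7c4's peers cover all but 9. So r7c4=9.
Step 31. [r8c7∈{2}] r8c7 has the single candidate 2, so r8c7=2.
Step 32. [r5c8∈{1}] only 1 remains possible at r5c8, so r5c8=1.
Step 33. [r3c4∈{2}] nothing but 2 survives at r3c4. So r3c4=2.
Step 34. [r8c5∈{4}] only 4 remains possible at r8c5, so r8c5=4.
Step 35. [r9c9∈{5}] r9c9 is down to just 5, so r9c9=5.
Step 36. [r2c1∈{6}] r2c1 is down to just 6. So r2c1=6.
Step 37. [r3c6∈{4}] only 4 remains possible at r3c6 ⇒ r3c6=4.
Step 38. [r1c4∈{6}] r1c4 has the single candidate 6. So r1c4=6.
Step 39. [r6c3∈{8}] r6c3's peers cover all but 8 ⇒ r6c3=8.
Step 40. [r2c3∈{9}] r2c3's peers cover all but 9, so r2c3=9.
Step 41. [r4c8∈{8}] nothing but 8 survives at r4c8, so r4c8=8.
Step 42. [r9c4∈{3}] nothing but 3 survives at r9c4, so r9c4=3.
Step 43. [r9c8∈{9}] nothing but 9 survives at r9c8, so r9c8=9.
Step 44. [r1c8∈{7}] only 7 remains possible at r1c8 ⇒ r1c8=7.
Step 45. [r4c1∈{7}] r4c1 has the single candidate 7, so r4c1=7.
Step 46. [r1c2∈{5}] r1c2 has the single candidate 5 ⇒ r1c2=5.
Step 47. [r8c4∈{8}] r8c4 is down to just 8, so r8c4=8.

Answer: 2 5 4 6 3 8 9 7 1 / 6 3 9 5 1 7 4 2 8 / 1 8 7 2 9 4 3 5 6 / 7 1 5 4 2 3 6 8 9 / 3 2 6 7 8 9 5 1 4 / 9 4 8 1 5 6 7 3 2 / 8 6 2 9 7 5 1 4 3 / 5 9 3 8 4 1 2 6 7 / 4 7 1 3 6 2 8 9 5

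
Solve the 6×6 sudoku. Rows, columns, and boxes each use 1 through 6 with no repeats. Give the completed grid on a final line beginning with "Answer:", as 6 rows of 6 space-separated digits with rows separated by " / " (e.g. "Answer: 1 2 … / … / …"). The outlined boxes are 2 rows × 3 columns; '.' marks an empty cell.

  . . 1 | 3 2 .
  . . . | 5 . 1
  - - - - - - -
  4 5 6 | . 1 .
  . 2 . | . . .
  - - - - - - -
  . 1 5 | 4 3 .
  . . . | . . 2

Step 1. [r5c6∈{6}] r5c6 has the single candidate 6, so r5c6=6.
Step 2. [r4c3∈{3}] r4c3's peers cover all but 3 ⇒ r4c3=3.
Step 3. [r2c5∈{4,6}] r2c5 is the only open cell in box 2 admitting 6. So r2c5=6.
Step 4. [r1c6∈{4}] only 4 remains possible at r1c6, so r1c6=4.
Step 5. [r6c3∈{4}] r6c3's peers cover all but 4, so r6c3=4.
Step 6. [r1c2∈{6}] r1c2 is down to just 6. So r1c2=6.
Step 7. [r6c2∈{3}] r6c2 has the single candidate 3, so r6c2=3.
Step 8. [r4c5∈{4,5}] in row 4, 4 fits only at r4c5, so r4c5=4.
Step 9. [r2c1∈{2,3}] r2c1 is the only open cell in row 2 admitting 3, so r2c1=3.
Step 10. [r6c1∈{6}] only 6 remains possible at r6c1 ⇒ r6c1=6.
Step 11. [r5c1∈{2}] r5c1 is down to just 2. So r5c1=2.
Step 12. [r4c6∈{5}] nothing but 5 survives at r4c6 ⇒ r4c6=5.
Step 13. [r3c4∈{2}] r3c4 is down to just 2. So r3c4=2.
Step 14. [r4c4∈{6}] r4c4 is down to just 6. So r4c4=6.
Step 15. [r2c3∈{2}] r2c3's peers cover all but 2. So r2c3=2.
Step 16. [r2c2∈{4}] r2c2's peers cover all but 4 ⇒ r2c2=4.
Step 17. [r6c4∈{1}] nothing but 1 survives at r6c4 ⇒ r6c4=1.
Step 18. [r6c5∈{5}] r6c5's peers cover all but 5 ⇒ r6c5=5.
Step 19. [r1c1∈{5}] nothing but 5 survives at r1c1. So r1c1=5.
Step 20. [r3c6∈{3}] nothing but 3 survives at r3c6. So r3c6=3.
Step 21. [r4c1∈{1}] r4c1's peers cover all but 1, so r4c1=1.

Answer: 5 6 1 3 2 4 / 3 4 2 5 6 1 / 4 5 6 2 1 3 / 1 2 3 6 4 5 / 2 1 5 4 3 6 / 6 3 4 1 5 2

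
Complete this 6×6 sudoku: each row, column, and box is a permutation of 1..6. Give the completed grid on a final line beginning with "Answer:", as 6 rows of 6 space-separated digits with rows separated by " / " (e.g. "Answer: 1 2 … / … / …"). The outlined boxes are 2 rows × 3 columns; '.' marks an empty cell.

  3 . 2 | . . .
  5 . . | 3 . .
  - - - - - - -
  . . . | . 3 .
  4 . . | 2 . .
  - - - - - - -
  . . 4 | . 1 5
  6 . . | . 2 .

Step 1. [r3c1∈{1,2}] r3c1 is the only open cell in col 1 admitting 1 ⇒ r3c1=1.
Step 2. [r1c4∈{1,4,5,6}] 1 has one home in col 4: r1c4, so r1c4=1.
Step 3. [r3c4∈{4,5,6}] col 4 places 5 nowhere but r3c4 ⇒ r3c4=5.
Step 4. [r4c5∈{6}] r4c5's peers cover all but 6, so r4c5=6.
Step 5. [r2c5∈{4}] r2c5 has the single candidate 4 ⇒ r2c5=4.
Step 6. [r5c2∈{2,3}] across row 5, 3 lands solely at r5c2, so r5c2=3.
Step 7. [r1c6∈{6}] r1c6's peers cover all but 6 ⇒ r1c6=6.
Step 8. [r3c3∈{6}] nothing but 6 survives at r3c3 ⇒ r3c3=6.
Step 9. [r2c3∈{1}] r2c3 has the single candidate 1 ⇒ r2c3=1.
Step 10. [r6c3∈{5}] nothing but 5 survives at r6c3. So r6c3=5.
Step 11. [r6c4∈{4}] only 4 remains possible at r6c4, so r6c4=4.
Step 12. [r5c1∈{2}] r5c1's peers cover all but 2, so r5c1=2.
Step 13. [r1c5∈{5}] r1c5 is down to just 5 ⇒ r1c5=5.
Step 14. [r6c2∈{1}] r6c2's peers cover all but 1 ⇒ r6c2=1.
Step 15. [r2c6∈{2}] r2c6 has the single candidate 2. So r2c6=2.
Step 16. [r3c6∈{4}] r3c6 has the single candidate 4, so r3c6=4.
Step 17. [r1c2∈{4}] r1c2 has the single candidate 4, so r1c2=4.
Step 18. [r4c6∈{1}] nothing but 1 survives at r4c6, so r4c6=1.
Step 19. [r4c2∈{5}] r4c2 has the single candidate 5, so r4c2=5.
Step 20. [r3c2∈{2}] only 2 remains possible at r3c2 ⇒ r3c2=2.
Step 21. [r5c4∈{6}] r5c4's peers cover all but 6. So r5c4=6.
Step 22. [r4c3∈{3}] only 3 remains possible at r4c3. So r4c3=3.
Step 23. [r2c2∈{6}] r2c2 has the single candidate 6. So r2c2=6.
Step 24. [r6c6∈{3}] nothing but 3 survives at r6c6. So r6c6=3.

Answer: 3 4 2 1 5 6 / 5 6 1 3 4 2 / 1 2 6 5 3 4 / 4 5 3 2 6 1 / 2 3 4 6 1 5 / 6 1 5 4 2 3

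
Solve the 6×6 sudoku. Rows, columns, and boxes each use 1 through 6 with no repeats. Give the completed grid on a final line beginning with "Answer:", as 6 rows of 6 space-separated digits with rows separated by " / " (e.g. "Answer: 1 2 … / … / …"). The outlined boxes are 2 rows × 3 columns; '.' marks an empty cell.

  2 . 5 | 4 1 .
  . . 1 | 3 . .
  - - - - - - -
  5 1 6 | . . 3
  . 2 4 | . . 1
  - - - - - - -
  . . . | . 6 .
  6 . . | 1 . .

Step 1. [r6c5∈{2,3,4,5}] col 5 places 3 nowhere but r6c5, so r6c5=3.
Step 2. [r5c3∈{2,3}] col 3 places 3 nowhere but r5c3 ⇒ r5c3=3.
Step 3. [r3c4∈{2}] r3c4 has the single candidate 2. So r3c4=2.
Step 4. [r5c4∈{5}] only 5 remains possible at r5c4. So r5c4=5.
Step 5. [r5c2∈{4}] r5c2's peers cover all but 4. So r5c2=4.
Step 6. [r2c6∈{2,5,6}] r2c6 is the only open cell in col 6 admitting 5 ⇒ r2c6=5.
Step 7. [r1c2∈{3,6}] row 1 places 3 nowhere but r1c2, so r1c2=3.
Step 8. [r6c6∈{2,4}] 4 has one home in row 6: r6c6 ⇒ r6c6=4.
Step 9. [r4c1∈{3}] r4c1 has the single candidate 3. So r4c1=3.
Step 10. [r2c1∈{4}] r2c1 has the single candidate 4, so r2c1=4.
Step 11. [r4c4∈{6}] nothing but 6 survives at r4c4 ⇒ r4c4=6.
Step 12. [r5c1∈{1}] only 1 remains possible at r5c1. So r5c1=1.
Step 13. [r6c2∈{5}] nothing but 5 survives at r6c2, so r6c2=5.
Step 14. [r1c6∈{6}] r1c6 has the single candidate 6 ⇒ r1c6=6.
Step 15. [r5c6∈{2}] r5c6 has the single candidate 2. So r5c6=2.
Step 16. [r2c2∈{6}] r2c2's peers cover all but 6, so r2c2=6.
Step 17. [r6c3∈{2}] r6c3's peers cover all but 2, so r6c3=2.
Step 18. [r3c5∈{4}] only 4 remains possible at r3c5, so r3c5=4.
Step 19. [r2c5∈{2}] nothing but 2 survives at r2c5. So r2c5=2.
Step 20. [r4c5∈{5}] only 5 remains possible at r4c5. So r4c5=5.

Answer: 2 3 5 4 1 6 / 4 6 1 3 2 5 / 5 1 6 2 4 3 / 3 2 4 6 5 1 / 1 4 3 5 6 2 / 6 5 2 1 3 4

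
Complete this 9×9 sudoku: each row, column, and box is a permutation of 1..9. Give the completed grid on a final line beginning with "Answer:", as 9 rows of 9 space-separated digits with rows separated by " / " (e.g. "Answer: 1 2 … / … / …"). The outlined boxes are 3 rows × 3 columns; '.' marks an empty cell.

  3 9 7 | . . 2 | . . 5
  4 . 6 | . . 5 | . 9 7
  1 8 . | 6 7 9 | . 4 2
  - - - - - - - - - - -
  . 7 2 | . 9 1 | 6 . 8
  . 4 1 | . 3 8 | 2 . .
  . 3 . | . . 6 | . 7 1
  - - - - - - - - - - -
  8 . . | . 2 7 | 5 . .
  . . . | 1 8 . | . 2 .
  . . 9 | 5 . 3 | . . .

Step 1. [r9c5∈{4,6}] across col 5, 6 lands solely at r9c5, so r9c5=6.
Step 2. [r4c1∈{5}] r4c1 has the single candidate 5 ⇒ r4c1=5.
Step 3. [r6c7∈{4,9}] in box 6, 4 fits only at r6c7. So r6c7=4.
Step 4. [r8c7∈{3,7,9}] col 7 places 9 nowhere but r8c7 ⇒ r8c7=9.
Step 5. [r9c7∈{1,7,8}] across col 7, 7 lands solely at r9c7, so r9c7=7.
Step 6. [r8c6∈{4}] r8c6's peers cover all but 4 ⇒ r8c6=4.
Step 7. [r1c8∈{1,6,8}] r1c8 is the only open cell in row 1 admitting 6 ⇒ r1c8=6.
Step 8. [r5c1∈{6,9}] r5c1 is the only open cell in row 5 admitting 6, so r5c1=6.
Step 9. [r2c5∈{1}] only 1 remains possible at r2c5, so r2c5=1.
Step 10. [r2c4∈{3,8}] col 4 places 3 nowhere but r2c4. So r2c4=3.
Step 11. [r1c4∈{4,8}] 8 has one home in col 4: r1c4. So r1c4=8.
Step 12. [r7c3∈{3,4}] col 3 places 4 nowhere but r7c3. So r7c3=4.
Step 13. [r8c3∈{3,5}] across col 3, 3 lands solely at r8c3. So r8c3=3.
Step 14. [r7c9∈{3,6}] 3 has one home in col 9: r7c9, so r7c9=3.
Step 15. [r7c2∈{1,6}] row 7 places 6 nowhere but r7c2. So r7c2=6.
Step 16. [r9c2∈{1,2}] in col 2, 1 fits only at r9c2 ⇒ r9c2=1.
Step 17. [r6c3∈{8}] r6c3 is down to just 8, so r6c3=8.
Step 18. [r9c9∈{4}] nothing but 4 survives at r9c9. So r9c9=4.
Step 19. [r2c2∈{2}] r2c2 is down to just 2 ⇒ r2c2=2.
Step 20. [r7c4∈{9}] r7c4's peers cover all but 9. So r7c4=9.
Step 21. [r6c5∈{5}] r6c5's peers cover all but 5 ⇒ r6c5=5.
Step 22. [r1c5∈{4}] r1c5 is down to just 4. So r1c5=4.
Step 23. [r9c1∈{2}] r9c1 is down to just 2, so r9c1=2.
Step 24. [r8c2∈{5}] nothing but 5 survives at r8c2 ⇒ r8c2=5.
Step 25. [r6c1∈{9}] r6c1 is down to just 9 ⇒ r6c1=9.
Step 26. [r1c7∈{1}] nothing but 1 survives at r1c7 ⇒ r1c7=1.
Step 27. [r6c4∈{2}] r6c4 has the single candidate 2 ⇒ r6c4=2.
Step 28. [r5c4∈{7}] r5c4 is down to just 7, so r5c4=7.
Step 29. [r8c1∈{7}] r8c1 is down to just 7. So r8c1=7.
Step 30. [r3c7∈{3}] nothing but 3 survives at r3c7. So r3c7=3.
Step 31. [r5c8∈{5}] only 5 remains possible at r5c8. So r5c8=5.
Step 32. [r7c8∈{1}] r7c8 is down to just 1, so r7c8=1.
Step 33. [r8c9∈{6}] only 6 remains possible at r8c9. So r8c9=6.
Step 34. [r4c8∈{3}] only 3 remains possible at r4c8, so r4c8=3.
Step 35. [r9c8∈{8}] only 8 remains possible at r9c8, so r9c8=8.
Step 36. [r3c3∈{5}] r3c3 is down to just 5 ⇒ r3c3=5.
Step 37. [r4c4∈{4}] r4c4's peers cover all but 4, so r4c4=4.
Step 38. [r2c7∈{8}] only 8 remains possible at r2c7. So r2c7=8.
Step 39. [r5c9∈{9}] nothing but 9 survives at r5c9. So r5c9=9.

Answer: 3 9 7 8 4 2 1 6 5 / 4 2 6 3 1 5 8 9 7 / 1 8 5 6 7 9 3 4 2 / 5 7 2 4 9 1 6 3 8 / 6 4 1 7 3 8 2 5 9 / 9 3 8 2 5 6 4 7 1 / 8 6 4 9 2 7 5 1 3 / 7 5 3 1 8 4 9 2 6 / 2 1 9 5 6 3 7 8 4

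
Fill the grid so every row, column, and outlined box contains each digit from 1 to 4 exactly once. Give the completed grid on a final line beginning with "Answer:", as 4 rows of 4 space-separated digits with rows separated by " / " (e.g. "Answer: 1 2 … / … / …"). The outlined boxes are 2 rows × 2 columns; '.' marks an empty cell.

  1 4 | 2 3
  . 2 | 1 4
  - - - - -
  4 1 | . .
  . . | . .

Step 1. [r4c2∈{3}] r4c2 is down to just 3 ⇒ r4c2=3.
Step 2. [r3c4∈{2}] r3c4 has the single candidate 2, so r3c4=2.
Step 3. [r4c3∈{4}] r4c3 has the single candidate 4 ⇒ r4c3=4.
Step 4. [r4c4∈{1}] nothing but 1 survives at r4c4 ⇒ r4c4=1.
Step 5. [r2c1∈{3}] nothing but 3 survives at r2c1 ⇒ r2c1=3.
Step 6. [r4c1∈{2}] nothing but 2 survives at r4c1, so r4c1=2.
Step 7. [r3c3∈{3}] r3c3 has the single candidate 3. So r3c3=3.

Answer: 1 4 2 3 / 3 2 1 4 / 4 1 3 2 / 2 3 4 1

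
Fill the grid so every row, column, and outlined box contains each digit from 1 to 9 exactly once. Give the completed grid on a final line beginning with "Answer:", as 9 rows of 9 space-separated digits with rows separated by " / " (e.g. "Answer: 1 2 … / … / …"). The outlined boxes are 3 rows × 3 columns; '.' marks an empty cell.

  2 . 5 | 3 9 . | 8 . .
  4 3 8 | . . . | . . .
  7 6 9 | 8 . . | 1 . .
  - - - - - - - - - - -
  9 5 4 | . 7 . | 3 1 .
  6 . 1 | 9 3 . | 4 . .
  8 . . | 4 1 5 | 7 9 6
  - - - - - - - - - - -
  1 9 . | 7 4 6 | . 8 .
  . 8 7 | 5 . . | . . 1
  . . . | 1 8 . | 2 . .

Step 1. [r1c8∈{4,6,7}] row 1 places 6 nowhere but r1c8. So r1c8=6.
Step 2. [r8c1∈{3}] r8c1 has the single candidate 3 ⇒ r8c1=3.
Step 3. [r7c9∈{3,5}] in row 7, 3 fits only at r7c9, so r7c9=3.
Step 4. [r7c7∈{5}] r7c7 has the single candidate 5. So r7c7=5.
Step 5. [r2c6∈{1,2,7}] in row 2, 1 fits only at r2c6. So r2c6=1.
Step 6. [r3c8∈{2,3,4,5}] row 3 places 3 nowhere but r3c8. So r3c8=3.
Step 7. [r8c5∈{2}] r8c5's peers cover all but 2, so r8c5=2.
Step 8. [r8c8∈{4}] nothing but 4 survives at r8c8, so r8c8=4.
Step 9. [r4c4∈{2,6}] row 4 places 6 nowhere but r4c4. So r4c4=6.
Step 10. [r2c4∈{2}] r2c4's peers cover all but 2 ⇒ r2c4=2.
Step 11. [r5c8∈{2,5}] 2 has one home in col 8: r5c8 ⇒ r5c8=2.
Step 12. [r2c8∈{5,7}] across col 8, 5 lands solely at r2c8, so r2c8=5.
Step 13. [r2c9∈{7,9}] 7 has one home in row 2: r2c9. So r2c9=7.
Step 14. [r9c9∈{9}] only 9 remains possible at r9c9, so r9c9=9.
Step 15. [r1c9∈{4}] r1c9 is down to just 4 ⇒ r1c9=4.
Step 16. [r5c6∈{8}] nothing but 8 survives at r5c6. So r5c6=8.
Step 17. [r7c3∈{2}] only 2 remains possible at r7c3 ⇒ r7c3=2.
Step 18. [r9c8∈{7}] nothing but 7 survives at r9c8. So r9c8=7.
Step 19. [r8c7∈{6}] r8c7 has the single candidate 6, so r8c7=6.
Step 20. [r4c6∈{2}] nothing but 2 survives at r4c6 ⇒ r4c6=2.
Step 21. [r6c2∈{2}] r6c2 is down to just 2 ⇒ r6c2=2.
Step 22. [r3c9∈{2}] only 2 remains possible at r3c9. So r3c9=2.
Step 23. [r9c3∈{6}] r9c3 has the single candidate 6, so r9c3=6.
Step 24. [r6c3∈{3}] r6c3's peers cover all but 3 ⇒ r6c3=3.
Step 25. [r9c1∈{5}] only 5 remains possible at r9c1 ⇒ r9c1=5.
Step 26. [r8c6∈{9}] r8c6's peers cover all but 9. So r8c6=9.
Step 27. [r9c2∈{4}] only 4 remains possible at r9c2. So r9c2=4.
Step 28. [r3c5∈{5}] nothing but 5 survives at r3c5, so r3c5=5.
Step 29. [r9c6∈{3}] r9c6 is down to just 3. So r9c6=3.
Step 30. [r5c2∈{7}] r5c2's peers cover all but 7, so r5c2=7.
Step 31. [r4c9∈{8}] r4c9 has the single candidate 8 ⇒ r4c9=8.
Step 32. [r1c2∈{1}] nothing but 1 survives at r1c2. So r1c2=1.
Step 33. [r3c6∈{4}] only 4 remains possible at r3c6 ⇒ r3c6=4.
Step 34. [r2c7∈{9}] r2c7 has the single candidate 9 ⇒ r2c7=9.
Step 35. [r5c9∈{5}] r5c9 is down to just 5, so r5c9=5.
Step 36. [r2c5∈{6}] r2c5 has the single candidate 6. So r2c5=6.
Step 37. [r1c6∈{7}] r1c6's peers cover all but 7, so r1c6=7.

Answer: 2 1 5 3 9 7 8 6 4 / 4 3 8 2 6 1 9 5 7 / 7 6 9 8 5 4 1 3 2 / 9 5 4 6 7 2 3 1 8 / 6 7 1 9 3 8 4 2 5 / 8 2 3 4 1 5 7 9 6 / 1 9 2 7 4 6 5 8 3 / 3 8 7 5 2 9 6 4 1 / 5 4 6 1 8 3 2 7 9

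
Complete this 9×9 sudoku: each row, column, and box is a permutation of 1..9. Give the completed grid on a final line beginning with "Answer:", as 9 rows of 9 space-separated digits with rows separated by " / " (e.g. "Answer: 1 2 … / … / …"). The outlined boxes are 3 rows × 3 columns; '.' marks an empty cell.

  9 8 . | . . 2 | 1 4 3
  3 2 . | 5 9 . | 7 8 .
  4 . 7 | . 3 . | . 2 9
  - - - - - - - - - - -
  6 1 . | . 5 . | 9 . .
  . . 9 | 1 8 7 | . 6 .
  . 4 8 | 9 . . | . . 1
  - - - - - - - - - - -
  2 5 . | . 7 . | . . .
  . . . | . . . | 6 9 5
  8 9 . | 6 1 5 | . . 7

Step 1. [r9c8∈{3}] r9c8's peers cover all but 3, so r9c8=3.
Step 2. [r8c5∈{2,4}] col 5 places 4 nowhere but r8c5 ⇒ r8c5=4.
Step 3. [r7c3∈{1,3,4,6}] across row 7, 6 lands solely at r7c3 ⇒ r7c3=6.
Step 4. [r6c8∈{5,7}] 5 has one home in col 8: r6c8. So r6c8=5.
Step 5. [r4c4∈{2,3,4}] across col 4, 4 lands solely at r4c4. So r4c4=4.
Step 6. [r4c6∈{3}] r4c6's peers cover all but 3. So r4c6=3.
Step 7. [r8c6∈{8}] r8c6 has the single candidate 8, so r8c6=8.
Step 8. [r9c7∈{2,4}] 2 has one home in row 9: r9c7, so r9c7=2.
Step 9. [r8c3∈{1,3}] in col 3, 3 fits only at r8c3. So r8c3=3.
Step 10. [r1c5∈{6}] only 6 remains possible at r1c5, so r1c5=6.
Step 11. [r4c9∈{2,8}] r4c9 is the only open cell in row 4 admitting 8 ⇒ r4c9=8.
Step 12. [r7c9∈{4}] only 4 remains possible at r7c9. So r7c9=4.
Step 13. [r3c6∈{1}] only 1 remains possible at r3c6. So r3c6=1.
Step 14. [r5c2∈{3}] r5c2 is down to just 3 ⇒ r5c2=3.
Step 15. [r6c1∈{7}] r6c1's peers cover all but 7. So r6c1=7.
Step 16. [r7c4∈{3}] nothing but 3 survives at r7c4. So r7c4=3.
Step 17. [r9c3∈{4}] r9c3 is down to just 4. So r9c3=4.
Step 18. [r1c3∈{5}] r1c3 has the single candidate 5. So r1c3=5.
Step 19. [r6c7∈{3}] nothing but 3 survives at r6c7. So r6c7=3.
Step 20. [r2c3∈{1}] nothing but 1 survives at r2c3 ⇒ r2c3=1.
Step 21. [r5c9∈{2}] r5c9's peers cover all but 2, so r5c9=2.
Step 22. [r4c3∈{2}] r4c3 has the single candidate 2, so r4c3=2.
Step 23. [r5c1∈{5}] nothing but 5 survives at r5c1. So r5c1=5.
Step 24. [r3c2∈{6}] r3c2 is down to just 6. So r3c2=6.
Step 25. [r8c2∈{7}] nothing but 7 survives at r8c2. So r8c2=7.
Step 26. [r7c6∈{9}] nothing but 9 survives at r7c6 ⇒ r7c6=9.
Step 27. [r6c6∈{6}] r6c6's peers cover all but 6. So r6c6=6.
Step 28. [r7c8∈{1}] r7c8's peers cover all but 1. So r7c8=1.
Step 29. [r2c6∈{4}] only 4 remains possible at r2c6 ⇒ r2c6=4.
Step 30. [r6c5∈{2}] r6c5 has the single candidate 2 ⇒ r6c5=2.
Step 31. [r3c4∈{8}] nothing but 8 survives at r3c4. So r3c4=8.
Step 32. [r5c7∈{4}] r5c7 is down to just 4 ⇒ r5c7=4.
Step 33. [r1c4∈{7}] r1c4 is down to just 7 ⇒ r1c4=7.
Step 34. [r2c9∈{6}] only 6 remains possible at r2c9. So r2c9=6.
Step 35. [r4c8∈{7}] only 7 remains possible at r4c8. So r4c8=7.
Step 36. [r3c7∈{5}] r3c7 has the single candidate 5. So r3c7=5.
Step 37. [r7c7∈{8}] r7c7 has the single candidate 8. So r7c7=8.
Step 38. [r8c4∈{2}] r8c4's peers cover all but 2, so r8c4=2.
Step 39. [r8c1∈{1}] r8c1's peers cover all but 1. So r8c1=1.

Answer: 9 8 5 7 6 2 1 4 3 / 3 2 1 5 9 4 7 8 6 / 4 6 7 8 3 1 5 2 9 / 6 1 2 4 5 3 9 7 8 / 5 3 9 1 8 7 4 6 2 / 7 4 8 9 2 6 3 5 1 / 2 5 6 3 7 9 8 1 4 / 1 7 3 2 4 8 6 9 5 / 8 9 4 6 1 5 2 3 7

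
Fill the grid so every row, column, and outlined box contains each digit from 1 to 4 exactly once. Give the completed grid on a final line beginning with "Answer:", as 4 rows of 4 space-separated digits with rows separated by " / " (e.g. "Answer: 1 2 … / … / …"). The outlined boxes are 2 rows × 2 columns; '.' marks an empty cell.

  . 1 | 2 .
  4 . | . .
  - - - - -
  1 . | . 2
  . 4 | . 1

Step 1. [r1c1∈{3}] r1c1's peers cover all but 3 ⇒ r1c1=3.
Step 2. [r4c3∈{3}] r4c3 is down to just 3. So r4c3=3.
Step 3. [r2c4∈{3}] only 3 remains possible at r2c4 ⇒ r2c4=3.
Step 4. [r2c2∈{2}] only 2 remains possible at r2c2 ⇒ r2c2=2.
Step 5. [r4c1∈{2}] only 2 remains possible at r4c1 ⇒ r4c1=2.
Step 6. [r1c4∈{4}] nothing but 4 survives at r1c4. So r1c4=4.
Step 7. [r3c3∈{4}] r3c3 has the single candidate 4 ⇒ r3c3=4.
Step 8. [r2c3∈{1}] r2c3 is down to just 1. So r2c3=1.
Step 9. [r3c2∈{3}] r3c2 has the single candidate 3. So r3c2=3.

Answer: 3 1 2 4 / 4 2 1 3 / 1 3 4 2 / 2 4 3 1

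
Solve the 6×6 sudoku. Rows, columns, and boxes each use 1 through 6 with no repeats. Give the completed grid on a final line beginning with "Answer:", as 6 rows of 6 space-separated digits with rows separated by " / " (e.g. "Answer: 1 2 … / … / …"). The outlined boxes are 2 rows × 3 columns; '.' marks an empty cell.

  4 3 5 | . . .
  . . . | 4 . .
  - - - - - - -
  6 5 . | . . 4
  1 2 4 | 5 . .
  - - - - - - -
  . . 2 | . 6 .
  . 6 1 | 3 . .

Step 1. [r1c4∈{1,2,6}] in col 4, 6 fits only at r1c4. So r1c4=6.
Step 2. [r4c5∈{3}] r4c5 is down to just 3. So r4c5=3.
Step 3. [r6c1∈{5}] only 5 remains possible at r6c1, so r6c1=5.
Step 4. [r6c6∈{2}] r6c6 is down to just 2. So r6c6=2.
Step 5. [r1c6∈{1}] nothing but 1 survives at r1c6, so r1c6=1.
Step 6. [r3c4∈{1,2}] across col 4, 2 lands solely at r3c4, so r3c4=2.
Step 7. [r2c5∈{2,5}] r2c5 is the only open cell in col 5 admitting 5 ⇒ r2c5=5.
Step 8. [r3c5∈{1}] r3c5 has the single candidate 1 ⇒ r3c5=1.
Step 9. [r5c6∈{5}] r5c6 is down to just 5. So r5c6=5.
Step 10. [r2c2∈{1}] r2c2 has the single candidate 1 ⇒ r2c2=1.
Step 11. [r3c3∈{3}] r3c3 is down to just 3, so r3c3=3.
Step 12. [r2c1∈{2}] r2c1 is down to just 2 ⇒ r2c1=2.
Step 13. [r2c6∈{3}] r2c6 has the single candidate 3, so r2c6=3.
Step 14. [r2c3∈{6}] only 6 remains possible at r2c3. So r2c3=6.
Step 15. [r1c5∈{2}] only 2 remains possible at r1c5, so r1c5=2.
Step 16. [r4c6∈{6}] r4c6's peers cover all but 6. So r4c6=6.
Step 17. [r5c1∈{3}] r5c1 has the single candidate 3 ⇒ r5c1=3.
Step 18. [r5c4∈{1}] nothing but 1 survives at r5c4, so r5c4=1.
Step 19. [r6c5∈{4}] nothing but 4 survives at r6c5. So r6c5=4.
Step 20. [r5c2∈{4}] r5c2 has the single candidate 4, so r5c2=4.

Answer: 4 3 5 6 2 1 / 2 1 6 4 5 3 / 6 5 3 2 1 4 / 1 2 4 5 3 6 / 3 4 2 1 6 5 / 5 6 1 3 4 2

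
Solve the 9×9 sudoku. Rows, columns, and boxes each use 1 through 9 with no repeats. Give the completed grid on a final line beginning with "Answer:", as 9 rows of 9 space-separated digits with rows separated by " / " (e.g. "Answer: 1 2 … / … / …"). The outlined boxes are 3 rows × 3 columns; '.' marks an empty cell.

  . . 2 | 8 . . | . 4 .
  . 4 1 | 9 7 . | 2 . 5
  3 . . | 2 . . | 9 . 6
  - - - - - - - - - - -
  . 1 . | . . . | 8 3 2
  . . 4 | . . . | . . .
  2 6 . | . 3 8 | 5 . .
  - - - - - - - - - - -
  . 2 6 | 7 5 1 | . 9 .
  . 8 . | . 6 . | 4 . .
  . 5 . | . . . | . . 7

Step 1. [r8c4∈{3}] r8c4's peers cover all but 3. So r8c4=3.
Step 2. [r8c9∈{1}] r8c9 is down to just 1 ⇒ r8c9=1.
Step 3. [r9c4∈{4}] r9c4 has the single candidate 4 ⇒ r9c4=4.
Step 4. [r3c2∈{7}] r3c2 is down to just 7. So r3c2=7.
Step 5. [r5c9∈{9}] r5c9's peers cover all but 9, so r5c9=9.
Step 6. [r6c3∈{7,9}] 9 has one home in row 6: r6c3. So r6c3=9.
Step 7. [r2c8∈{8}] r2c8's peers cover all but 8. So r2c8=8.
Step 8. [r3c8∈{1}] r3c8 has the single candidate 1. So r3c8=1.
Step 9. [r5c7∈{1,6,7}] in col 7, 1 fits only at r5c7 ⇒ r5c7=1.
Step 10. [r5c8∈{6,7}] 6 has one home in box 6: r5c8, so r5c8=6.
Step 11. [r5c4∈{5}] only 5 remains possible at r5c4 ⇒ r5c4=5.
Step 12. [r1c9∈{3}] nothing but 3 survives at r1c9. So r1c9=3.
Step 13. [r9c8∈{2}] only 2 remains possible at r9c8, so r9c8=2.
Step 14. [r9c6∈{9}] nothing but 9 survives at r9c6, so r9c6=9.
Step 15. [r3c5∈{4}] r3c5's peers cover all but 4. So r3c5=4.
Step 16. [r3c6∈{5}] only 5 remains possible at r3c6, so r3c6=5.
Step 17. [r1c6∈{6}] nothing but 6 survives at r1c6 ⇒ r1c6=6.
Step 18. [r8c1∈{7,9}] row 8 places 9 nowhere but r8c1. So r8c1=9.
Step 19. [r4c3∈{5,7}] 5 has one home in col 3: r4c3, so r4c3=5.
Step 20. [r4c1∈{7}] r4c1 is down to just 7. So r4c1=7.
Step 21. [r9c7∈{3,6}] r9c7 is the only open cell in row 9 admitting 6 ⇒ r9c7=6.
Step 22. [r5c5∈{2}] only 2 remains possible at r5c5. So r5c5=2.
Step 23. [r3c3∈{8}] r3c3 is down to just 8 ⇒ r3c3=8.
Step 24. [r7c7∈{3}] nothing but 3 survives at r7c7 ⇒ r7c7=3.
Step 25. [r5c6∈{7}] nothing but 7 survives at r5c6 ⇒ r5c6=7.
Step 26. [r1c5∈{1}] r1c5's peers cover all but 1 ⇒ r1c5=1.
Step 27. [r6c4∈{1}] only 1 remains possible at r6c4. So r6c4=1.
Step 28. [r8c3∈{7}] nothing but 7 survives at r8c3. So r8c3=7.
Step 29. [r7c9∈{8}] r7c9 has the single candidate 8, so r7c9=8.
Step 30. [r7c1∈{4}] only 4 remains possible at r7c1 ⇒ r7c1=4.
Step 31. [r9c3∈{3}] r9c3's peers cover all but 3 ⇒ r9c3=3.
Step 32. [r4c5∈{9}] nothing but 9 survives at r4c5, so r4c5=9.
Step 33. [r6c8∈{7}] nothing but 7 survives at r6c8, so r6c8=7.
Step 34. [r5c2∈{3}] r5c2 is down to just 3. So r5c2=3.
Step 35. [r2c1∈{6}] nothing but 6 survives at r2c1, so r2c1=6.
Step 36. [r6c9∈{4}] nothing but 4 survives at r6c9. So r6c9=4.
Step 37. [r8c8∈{5}] only 5 remains possible at r8c8, so r8c8=5.
Step 38. [r1c7∈{7}] nothing but 7 survives at r1c7, so r1c7=7.
Step 39. [r2c6∈{3}] r2c6 has the single candidate 3. So r2c6=3.
Step 40. [r4c4∈{6}] nothing but 6 survives at r4c4 ⇒ r4c4=6.
Step 41. [r9c5∈{8}] r9c5 has the single candidate 8, so r9c5=8.
Step 42. [r1c2∈{9}] nothing but 9 survives at r1c2. So r1c2=9.
Step 43. [r4c6∈{4}] nothing but 4 survives at r4c6. So r4c6=4.
Step 44. [r8c6∈{2}] nothing but 2 survives at r8c6. So r8c6=2.
Step 45. [r9c1∈{1}] r9c1's peers cover all but 1. So r9c1=1.
Step 46. [r5c1∈{8}] nothing but 8 survives at r5c1 ⇒ r5c1=8.
Step 47. [r1c1∈{5}] nothing but 5 survives at r1c1, so r1c1=5.

Answer: 5 9 2 8 1 6 7 4 3 / 6 4 1 9 7 3 2 8 5 / 3 7 8 2 4 5 9 1 6 / 7 1 5 6 9 4 8 3 2 / 8 3 4 5 2 7 1 6 9 / 2 6 9 1 3 8 5 7 4 / 4 2 6 7 5 1 3 9 8 / 9 8 7 3 6 2 4 5 1 / 1 5 3 4 8 9 6 2 7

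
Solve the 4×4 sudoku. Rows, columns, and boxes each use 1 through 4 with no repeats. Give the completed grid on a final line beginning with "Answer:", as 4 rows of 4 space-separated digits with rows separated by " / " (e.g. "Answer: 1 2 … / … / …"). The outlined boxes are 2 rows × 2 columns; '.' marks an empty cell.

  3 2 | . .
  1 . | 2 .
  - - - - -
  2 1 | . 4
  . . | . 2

Step 1. [r4c2∈{3,4}] 3 has one home in col 2: r4c2. So r4c2=3.
Step 2. [r4c3∈{1}] nothing but 1 survives at r4c3. So r4c3=1.
Step 3. [r1c4∈{1}] r1c4 is down to just 1. So r1c4=1.
Step 4. [r1c3∈{4}] r1c3 has the single candidate 4 ⇒ r1c3=4.
Step 5. [r2c4∈{3}] only 3 remains possible at r2c4, so r2c4=3.
Step 6. [r3c3∈{3}] r3c3 has the single candidate 3 ⇒ r3c3=3.
Step 7. [r4c1∈{4}] nothing but 4 survives at r4c1, so r4c1=4.
Step 8. [r2c2∈{4}] r2c2 has the single candidate 4. So r2c2=4.

Answer: 3 2 4 1 / 1 4 2 3 / 2 1 3 4 / 4 3 1 2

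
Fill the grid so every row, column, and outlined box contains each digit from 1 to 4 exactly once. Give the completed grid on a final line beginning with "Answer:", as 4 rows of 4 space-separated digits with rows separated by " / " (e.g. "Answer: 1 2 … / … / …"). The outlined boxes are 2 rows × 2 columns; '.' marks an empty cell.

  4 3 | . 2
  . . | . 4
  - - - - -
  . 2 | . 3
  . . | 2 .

Step 1. [r3c1∈{1}] r3c1's peers cover all but 1, so r3c1=1.
Step 2. [r1c3∈{1}] r1c3's peers cover all but 1, so r1c3=1.
Step 3. [r4c2∈{4}] r4c2 has the single candidate 4. So r4c2=4.
Step 4. [r2c1∈{2}] r2c1 has the single candidate 2. So r2c1=2.
Step 5. [r2c2∈{1}] r2c2 has the single candidate 1 ⇒ r2c2=1.
Step 6. [r4c4∈{1}] nothing but 1 survives at r4c4 ⇒ r4c4=1.
Step 7. [r3c3∈{4}] r3c3 is down to just 4 ⇒ r3c3=4.
Step 8. [r4c1∈{3}] only 3 remains possible at r4c1. So r4c1=3.
Step 9. [r2c3∈{3}] r2c3's peers cover all but 3. So r2c3=3.

Answer: 4 3 1 2 / 2 1 3 4 / 1 2 4 3 / 3 4 2 1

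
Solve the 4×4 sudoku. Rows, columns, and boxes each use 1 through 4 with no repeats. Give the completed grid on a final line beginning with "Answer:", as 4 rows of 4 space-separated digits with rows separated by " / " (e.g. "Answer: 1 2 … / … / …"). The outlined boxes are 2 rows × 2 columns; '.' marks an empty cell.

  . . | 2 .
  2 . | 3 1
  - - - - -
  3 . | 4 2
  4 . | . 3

Step 1. [r3c2∈{1}] r3c2 is down to just 1 ⇒ r3c2=1.
Step 2. [r1c4∈{4}] r1c4 is down to just 4, so r1c4=4.
Step 3. [r1c2∈{3}] nothing but 3 survives at r1c2. So r1c2=3.
Step 4. [r2c2∈{4}] r2c2 is down to just 4. So r2c2=4.
Step 5. [r1c1∈{1}] nothing but 1 survives at r1c1. So r1c1=1.
Step 6. [r4c2∈{2}] r4c2's peers cover all but 2. So r4c2=2.
Step 7. [r4c3∈{1}] r4c3 is down to just 1 ⇒ r4c3=1.

Answer: 1 3 2 4 / 2 4 3 1 / 3 1 4 2 / 4 2 1 3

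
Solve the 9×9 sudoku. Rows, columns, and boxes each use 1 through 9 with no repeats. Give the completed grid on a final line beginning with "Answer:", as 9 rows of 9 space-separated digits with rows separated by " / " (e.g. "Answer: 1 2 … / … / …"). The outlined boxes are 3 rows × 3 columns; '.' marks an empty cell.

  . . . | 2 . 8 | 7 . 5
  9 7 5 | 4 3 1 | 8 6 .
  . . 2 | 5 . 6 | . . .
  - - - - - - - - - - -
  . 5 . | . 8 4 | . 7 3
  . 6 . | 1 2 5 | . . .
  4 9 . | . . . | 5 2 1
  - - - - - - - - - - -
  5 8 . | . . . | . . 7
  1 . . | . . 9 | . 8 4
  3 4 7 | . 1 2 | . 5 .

Step 1. [r3c9∈{9}] r3c9's peers cover all but 9. So r3c9=9.
Step 2. [r9c7∈{6,9}] across row 9, 9 lands solely at r9c7, so r9c7=9.
Step 3. [r8c3∈{6}] r8c3's peers cover all but 6, so r8c3=6.
Step 4. [r7c6∈{3}] only 3 remains possible at r7c6, so r7c6=3.
Step 5. [r7c4∈{6}] r7c4's peers cover all but 6 ⇒ r7c4=6.
Step 6. [r1c3∈{1,3,4}] 4 has one home in col 3: r1c3, so r1c3=4.
Step 7. [r7c8∈{1}] r7c8 has the single candidate 1 ⇒ r7c8=1.
Step 8. [r6c3∈{3,8}] across row 6, 8 lands solely at r6c3. So r6c3=8.
Step 9. [r1c8∈{3}] only 3 remains possible at r1c8, so r1c8=3.
Step 10. [r6c6∈{7}] r6c6 has the single candidate 7 ⇒ r6c6=7.
Step 11. [r5c7∈{4}] r5c7 has the single candidate 4, so r5c7=4.
Step 12. [r8c5∈{5,7}] 5 has one home in row 8: r8c5, so r8c5=5.
Step 13. [r1c2∈{1}] r1c2 is down to just 1, so r1c2=1.
Step 14. [r8c7∈{2,3}] r8c7 is the only open cell in row 8 admitting 3. So r8c7=3.
Step 15. [r7c3∈{9}] r7c3's peers cover all but 9 ⇒ r7c3=9.
Step 16. [r3c5∈{7}] only 7 remains possible at r3c5, so r3c5=7.
Step 17. [r5c3∈{3}] nothing but 3 survives at r5c3, so r5c3=3.
Step 18. [r4c3∈{1}] r4c3 has the single candidate 1 ⇒ r4c3=1.
Step 19. [r3c8∈{4}] r3c8 has the single candidate 4 ⇒ r3c8=4.
Step 20. [r8c4∈{7}] r8c4 has the single candidate 7. So r8c4=7.
Step 21. [r9c9∈{6}] r9c9 is down to just 6, so r9c9=6.
Step 22. [r7c7∈{2}] r7c7's peers cover all but 2, so r7c7=2.
Step 23. [r4c1∈{2}] r4c1 is down to just 2. So r4c1=2.
Step 24. [r1c5∈{9}] nothing but 9 survives at r1c5, so r1c5=9.
Step 25. [r2c9∈{2}] r2c9's peers cover all but 2. So r2c9=2.
Step 26. [r7c5∈{4}] r7c5 is down to just 4, so r7c5=4.
Step 27. [r5c9∈{8}] r5c9 is down to just 8 ⇒ r5c9=8.
Step 28. [r6c5∈{6}] r6c5 has the single candidate 6. So r6c5=6.
Step 29. [r3c7∈{1}] r3c7 is down to just 1 ⇒ r3c7=1.
Step 30. [r5c1∈{7}] r5c1's peers cover all but 7 ⇒ r5c1=7.
Step 31. [r4c4∈{9}] r4c4 has the single candidate 9, so r4c4=9.
Step 32. [r3c1∈{8}] r3c1 is down to just 8, so r3c1=8.
Step 33. [r4c7∈{6}] r4c7 is down to just 6. So r4c7=6.
Step 34. [r8c2∈{2}] r8c2 is down to just 2 ⇒ r8c2=2.
Step 35. [r1c1∈{6}] r1c1 is down to just 6. So r1c1=6.
Step 36. [r3c2∈{3}] r3c2 has the single candidate 3 ⇒ r3c2=3.
Step 37. [r9c4∈{8}] only 8 remains possible at r9c4, so r9c4=8.
Step 38. [r5c8∈{9}] only 9 remains possible at r5c8, so r5c8=9.
Step 39. [r6c4∈{3}] only 3 remains possible at r6c4, so r6c4=3.

Answer: 6 1 4 2 9 8 7 3 5 / 9 7 5 4 3 1 8 6 2 / 8 3 2 5 7 6 1 4 9 / 2 5 1 9 8 4 6 7 3 / 7 6 3 1 2 5 4 9 8 / 4 9 8 3 6 7 5 2 1 / 5 8 9 6 4 3 2 1 7 / 1 2 6 7 5 9 3 8 4 / 3 4 7 8 1 2 9 5 6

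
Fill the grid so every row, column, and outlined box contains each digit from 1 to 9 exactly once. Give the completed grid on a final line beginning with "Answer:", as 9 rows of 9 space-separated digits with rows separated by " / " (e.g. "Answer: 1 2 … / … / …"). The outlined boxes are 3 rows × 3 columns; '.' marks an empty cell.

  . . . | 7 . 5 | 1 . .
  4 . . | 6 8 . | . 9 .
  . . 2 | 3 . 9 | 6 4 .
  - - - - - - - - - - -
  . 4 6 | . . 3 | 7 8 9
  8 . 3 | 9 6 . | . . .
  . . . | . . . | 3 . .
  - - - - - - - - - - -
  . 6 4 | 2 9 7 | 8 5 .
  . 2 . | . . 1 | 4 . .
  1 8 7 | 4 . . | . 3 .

Step 1. [r1c8∈{2}] r1c8 has the single candidate 2. So r1c8=2.
Step 2. [r5c2∈{1,5,7}] in row 5, 7 fits only at r5c2, so r5c2=7.
Step 3. [r2c7∈{5}] r2c7's peers cover all but 5, so r2c7=5.
Step 4. [r5c9∈{1,2,4,5}] 5 has one home in row 5: r5c9. So r5c9=5.
Step 5. [r6c9∈{1,2,4,6}] col 9 places 4 nowhere but r6c9, so r6c9=4.
Step 6. [r9c5∈{5}] r9c5 has the single candidate 5 ⇒ r9c5=5.
Step 7. [r3c5∈{1}] only 1 remains possible at r3c5, so r3c5=1.
Step 8. [r4c5∈{2}] r4c5 is down to just 2. So r4c5=2.
Step 9. [r4c1∈{5}] r4c1 is down to just 5. So r4c1=5.
Step 10. [r2c9∈{3,7}] in row 2, 7 fits only at r2c9, so r2c9=7.
Step 11. [r1c9∈{3,8}] in col 9, 3 fits only at r1c9 ⇒ r1c9=3.
Step 12. [r1c2∈{9}] only 9 remains possible at r1c2, so r1c2=9.
Step 13. [r6c2∈{1}] r6c2 has the single candidate 1. So r6c2=1.
Step 14. [r6c3∈{9}] only 9 remains possible at r6c3 ⇒ r6c3=9.
Step 15. [r9c9∈{2,6}] r9c9 is the only open cell in col 9 admitting 2, so r9c9=2.
Step 16. [r8c8∈{6,7}] across row 8, 7 lands solely at r8c8, so r8c8=7.
Step 17. [r7c1∈{3}] nothing but 3 survives at r7c1. So r7c1=3.
Step 18. [r8c4∈{8}] r8c4 has the single candidate 8, so r8c4=8.
Step 19. [r9c7∈{9}] only 9 remains possible at r9c7 ⇒ r9c7=9.
Step 20. [r1c1∈{6}] only 6 remains possible at r1c1. So r1c1=6.
Step 21. [r8c9∈{6}] nothing but 6 survives at r8c9, so r8c9=6.
Step 22. [r1c3∈{8}] r1c3 is down to just 8 ⇒ r1c3=8.
Step 23. [r3c9∈{8}] nothing but 8 survives at r3c9 ⇒ r3c9=8.
Step 24. [r6c6∈{8}] only 8 remains possible at r6c6 ⇒ r6c6=8.
Step 25. [r2c2∈{3}] r2c2 is down to just 3. So r2c2=3.
Step 26. [r7c9∈{1}] only 1 remains possible at r7c9 ⇒ r7c9=1.
Step 27. [r9c6∈{6}] only 6 remains possible at r9c6 ⇒ r9c6=6.
Step 28. [r8c3∈{5}] r8c3 is down to just 5 ⇒ r8c3=5.
Step 29. [r8c5∈{3}] r8c5 is down to just 3. So r8c5=3.
Step 30. [r6c8∈{6}] nothing but 6 survives at r6c8. So r6c8=6.
Step 31. [r6c5∈{7}] nothing but 7 survives at r6c5. So r6c5=7.
Step 32. [r5c8∈{1}] only 1 remains possible at r5c8, so r5c8=1.
Step 33. [r8c1∈{9}] only 9 remains possible at r8c1, so r8c1=9.
Step 34. [r6c1∈{2}] nothing but 2 survives at r6c1. So r6c1=2.
Step 35. [r3c2∈{5}] r3c2 is down to just 5 ⇒ r3c2=5.
Step 36. [r2c6∈{2}] nothing but 2 survives at r2c6 ⇒ r2c6=2.
Step 37. [r1c5∈{4}] nothing but 4 survives at r1c5, so r1c5=4.
Step 38. [r6c4∈{5}] nothing but 5 survives at r6c4, so r6c4=5.
Step 39. [r3c1∈{7}] r3c1 has the single candidate 7 ⇒ r3c1=7.
Step 40. [r2c3∈{1}] nothing but 1 survives at r2c3 ⇒ r2c3=1.
Step 41. [r5c7∈{2}] r5c7 has the single candidate 2, so r5c7=2.
Step 42. [r5c6∈{4}] r5c6's peers cover all but 4, so r5c6=4.
Step 43. [r4c4∈{1}] r4c4's peers cover all but 1, so r4c4=1.

Answer: 6 9 8 7 4 5 1 2 3 / 4 3 1 6 8 2 5 9 7 / 7 5 2 3 1 9 6 4 8 / 5 4 6 1 2 3 7 8 9 / 8 7 3 9 6 4 2 1 5 / 2 1 9 5 7 8 3 6 4 / 3 6 4 2 9 7 8 5 1 / 9 2 5 8 3 1 4 7 6 / 1 8 7 4 5 6 9 3 2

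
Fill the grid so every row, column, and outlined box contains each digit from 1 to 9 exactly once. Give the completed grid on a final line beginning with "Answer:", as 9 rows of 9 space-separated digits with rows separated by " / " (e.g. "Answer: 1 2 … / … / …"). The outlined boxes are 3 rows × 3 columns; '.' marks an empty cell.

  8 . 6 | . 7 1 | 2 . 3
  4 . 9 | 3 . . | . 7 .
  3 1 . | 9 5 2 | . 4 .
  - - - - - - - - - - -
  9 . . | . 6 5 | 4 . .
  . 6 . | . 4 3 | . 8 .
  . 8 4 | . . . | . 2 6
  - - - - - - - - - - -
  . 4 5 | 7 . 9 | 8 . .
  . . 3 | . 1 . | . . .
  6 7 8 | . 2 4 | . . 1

Step 1. [r6c7∈{1,3,5,7,9}] across row 6, 3 lands solely at r6c7. So r6c7=3.
Step 2. [r8c4∈{5,6,8}] col 4 places 6 nowhere but r8c4 ⇒ r8c4=6.
Step 3. [r8c1∈{2}] r8c1 is down to just 2, so r8c1=2.
Step 4. [r4c9∈{7}] nothing but 7 survives at r4c9 ⇒ r4c9=7.
Step 5. [r4c8∈{1}] r4c8 is down to just 1 ⇒ r4c8=1.
Step 6. [r5c3∈{1,2,7}] r5c3 is the only open cell in col 3 admitting 1. So r5c3=1.
Step 7. [r8c2∈{9}] nothing but 9 survives at r8c2 ⇒ r8c2=9.
Step 8. [r8c8∈{5}] r8c8's peers cover all but 5 ⇒ r8c8=5.
Step 9. [r5c1∈{5,7}] 7 has one home in row 5: r5c1. So r5c1=7.
Step 10. [r5c9∈{5,9}] 9 has one home in col 9: r5c9. So r5c9=9.
Step 11. [r2c9∈{5,8}] 5 has one home in col 9: r2c9, so r2c9=5.
Step 12. [r4c3∈{2}] nothing but 2 survives at r4c3, so r4c3=2.
Step 13. [r2c6∈{6,8}] in col 6, 6 fits only at r2c6. So r2c6=6.
Step 14. [r9c8∈{3,9}] across row 9, 3 lands solely at r9c8 ⇒ r9c8=3.
Step 15. [r7c8∈{6}] nothing but 6 survives at r7c8 ⇒ r7c8=6.
Step 16. [r4c2∈{3}] nothing but 3 survives at r4c2, so r4c2=3.
Step 17. [r6c4∈{1}] r6c4 is down to just 1, so r6c4=1.
Step 18. [r2c2∈{2}] r2c2 is down to just 2, so r2c2=2.
Step 19. [r3c9∈{8}] nothing but 8 survives at r3c9, so r3c9=8.
Step 20. [r3c7∈{6}] nothing but 6 survives at r3c7. So r3c7=6.
Step 21. [r8c6∈{8}] only 8 remains possible at r8c6, so r8c6=8.
Step 22. [r3c3∈{7}] r3c3's peers cover all but 7 ⇒ r3c3=7.
Step 23. [r7c9∈{2}] only 2 remains possible at r7c9, so r7c9=2.
Step 24. [r6c5∈{9}] r6c5's peers cover all but 9, so r6c5=9.
Step 25. [r9c7∈{9}] r9c7 is down to just 9, so r9c7=9.
Step 26. [r5c7∈{5}] nothing but 5 survives at r5c7. So r5c7=5.
Step 27. [r6c1∈{5}] r6c1 has the single candidate 5 ⇒ r6c1=5.
Step 28. [r5c4∈{2}] nothing but 2 survives at r5c4, so r5c4=2.
Step 29. [r1c2∈{5}] r1c2 is down to just 5 ⇒ r1c2=5.
Step 30. [r8c7∈{7}] r8c7's peers cover all but 7 ⇒ r8c7=7.
Step 31. [r1c4∈{4}] only 4 remains possible at r1c4. So r1c4=4.
Step 32. [r9c4∈{5}] only 5 remains possible at r9c4, so r9c4=5.
Step 33. [r7c5∈{3}] only 3 remains possible at r7c5. So r7c5=3.
Step 34. [r6c6∈{7}] r6c6 has the single candidate 7, so r6c6=7.
Step 35. [r2c7∈{1}] r2c7's peers cover all but 1, so r2c7=1.
Step 36. [r4c4∈{8}] r4c4's peers cover all but 8 ⇒ r4c4=8.
Step 37. [r8c9∈{4}] r8c9 has the single candidate 4 ⇒ r8c9=4.
Step 38. [r2c5∈{8}] nothing but 8 survives at r2c5. So r2c5=8.
Step 39. [r1c8∈{9}] only 9 remains possible at r1c8. So r1c8=9.
Step 40. [r7c1∈{1}] r7c1's peers cover all but 1, so r7c1=1.

Answer: 8 5 6 4 7 1 2 9 3 / 4 2 9 3 8 6 1 7 5 / 3 1 7 9 5 2 6 4 8 / 9 3 2 8 6 5 4 1 7 / 7 6 1 2 4 3 5 8 9 / 5 8 4 1 9 7 3 2 6 / 1 4 5 7 3 9 8 6 2 / 2 9 3 6 1 8 7 5 4 / 6 7 8 5 2 4 9 3 1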